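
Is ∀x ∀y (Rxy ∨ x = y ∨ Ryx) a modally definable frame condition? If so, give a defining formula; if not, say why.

No

If a class were modally definable it would be closed under disjoint unions (Goldblatt–Thomason).
Take 2 disjoint single-world reflexive frames: each is trivially connected, but their disjoint union has 2 worlds with no edge between distinct components, so it is not connected.
Hence connectedness of R is not modally definable.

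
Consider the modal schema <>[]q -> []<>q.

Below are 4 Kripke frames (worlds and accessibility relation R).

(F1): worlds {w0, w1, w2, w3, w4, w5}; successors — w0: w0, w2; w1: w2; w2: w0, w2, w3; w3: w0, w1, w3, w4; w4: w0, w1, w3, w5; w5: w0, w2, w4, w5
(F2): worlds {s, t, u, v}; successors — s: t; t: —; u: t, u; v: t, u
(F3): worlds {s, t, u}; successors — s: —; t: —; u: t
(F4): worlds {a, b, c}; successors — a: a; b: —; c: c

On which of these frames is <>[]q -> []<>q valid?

(F4)

The schema corresponds to convergence: forall x forall y forall z (Rxy & Rxz -> exists w (Ryw & Rzw)).
(F1): fails — Rw3w1 and Rw3w4 but w1 and w4 have no common successor.
(F2): fails — Rst and Rst but t and t have no common successor.
(F3): fails — Rut and Rut but t and t have no common successor.
(F4): holds.
Valid on: (F4).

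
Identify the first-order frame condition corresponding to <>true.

seriality: forall x exists y Rxy

◇⊤ holds at w iff w has a successor, so frame-validity of ◇⊤ is exactly seriality. Equivalently via □p → ◇p:
Suppose □p→◇p is valid. At any x set V(p)=W. Then □p at x, so ◇p at x, so x has a successor.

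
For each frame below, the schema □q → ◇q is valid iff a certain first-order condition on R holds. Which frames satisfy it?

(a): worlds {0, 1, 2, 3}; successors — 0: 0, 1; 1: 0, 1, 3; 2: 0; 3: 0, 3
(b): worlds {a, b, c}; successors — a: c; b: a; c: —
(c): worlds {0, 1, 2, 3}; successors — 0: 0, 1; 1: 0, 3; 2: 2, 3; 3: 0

The schema corresponds to seriality: ∀x ∃y Rxy.
(a): holds.
(b): fails — world c has no successor.
(c): holds.
Valid on: (a), (c).

(a), (c)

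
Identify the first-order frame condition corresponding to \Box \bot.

Emptiness of R

This is the Ver axiom.
Its frame correspondent is emptiness of R — \forall x \forall y \neg Rxy.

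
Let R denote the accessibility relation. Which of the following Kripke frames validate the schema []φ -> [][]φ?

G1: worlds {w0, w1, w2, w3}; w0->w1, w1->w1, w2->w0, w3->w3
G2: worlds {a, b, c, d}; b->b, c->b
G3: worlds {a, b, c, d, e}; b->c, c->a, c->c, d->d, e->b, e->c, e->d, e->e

The schema corresponds to transitivity: forall x forall y forall z (Rxy & Ryz -> Rxz).
G1: fails — Rw2w0 and Rw0w1 but not Rw2w1.
G2: satisfies the condition.
G3: fails — Rbc and Rca but not Rba.

G2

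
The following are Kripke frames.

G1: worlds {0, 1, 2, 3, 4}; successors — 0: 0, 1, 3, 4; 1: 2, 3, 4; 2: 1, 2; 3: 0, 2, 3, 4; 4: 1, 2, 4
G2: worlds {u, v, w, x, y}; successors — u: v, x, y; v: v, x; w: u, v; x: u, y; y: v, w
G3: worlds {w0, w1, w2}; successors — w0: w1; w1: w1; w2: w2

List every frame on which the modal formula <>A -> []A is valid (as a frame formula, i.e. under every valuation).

G3

The schema corresponds to partial functionality: forall x forall y forall z (Rxy & Rxz -> y = z).
G1: fails — 0 sees both 0 and 1.
G2: fails — u sees both v and x.
G3: condition met.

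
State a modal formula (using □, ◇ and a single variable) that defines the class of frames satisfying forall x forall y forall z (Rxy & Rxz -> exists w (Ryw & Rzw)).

◇□q → □◇q

This is convergence; the standard corresponding axiom is .2: ◇□q → □◇q.
Suppose ◇□q→□◇q is valid. Take Rxy, Rxz and set V(q)={w : Ryw}. Then □q at y so ◇□q at x, so □◇q at x, so ◇q at z, giving w with Rzw and Ryw.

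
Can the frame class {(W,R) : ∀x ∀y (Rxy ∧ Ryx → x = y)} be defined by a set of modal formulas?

Modal frame validity is preserved under surjective bounded morphisms.
The 4-cycle (worlds w0,w1,w2,w3 with w0→w1→w2→w3→w0) is antisymmetric. Sending even-indexed worlds to a and odd-indexed worlds to b is a surjective bounded morphism onto the two-world frame with a↔b, which is not antisymmetric.
Hence antisymmetry is not modally definable.

No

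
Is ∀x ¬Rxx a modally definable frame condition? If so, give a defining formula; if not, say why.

No — not modally definable

Any modally definable frame class is closed under surjective bounded morphisms.
The 2-cycle (worlds s,t with s→t→s) is irreflexive, and the map sending every world to a single reflexive point • is a surjective bounded morphism (forth: every edge maps to (•,•); back: every world has a successor). So any modal formula valid on the 2-cycle is also valid on the reflexive point, which is not irreflexive.
So no modal formula (or set of formulas) defines exactly the irreflexive frames.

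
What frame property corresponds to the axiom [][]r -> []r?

This schema is the C4 axiom.
Its frame correspondent is density — forall x forall y (Rxy -> exists z (Rxz & Rzy)).

density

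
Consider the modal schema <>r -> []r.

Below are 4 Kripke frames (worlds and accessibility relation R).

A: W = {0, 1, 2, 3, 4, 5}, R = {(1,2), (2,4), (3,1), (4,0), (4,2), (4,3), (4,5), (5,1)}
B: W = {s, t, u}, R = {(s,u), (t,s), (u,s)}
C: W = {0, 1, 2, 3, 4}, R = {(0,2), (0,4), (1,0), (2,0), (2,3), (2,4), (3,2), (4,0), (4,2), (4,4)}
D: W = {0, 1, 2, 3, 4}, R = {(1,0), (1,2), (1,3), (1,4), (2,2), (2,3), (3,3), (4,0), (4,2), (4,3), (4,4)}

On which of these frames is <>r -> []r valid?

B

Frame correspondent (Sahlqvist): forall x forall y forall z (Rxy & Rxz -> y = z) — i.e. partial functionality.
A: fails — 4 sees both 0 and 2.
B: satisfies the condition.
C: fails — 0 sees both 2 and 4.
D: fails — 1 sees both 0 and 2.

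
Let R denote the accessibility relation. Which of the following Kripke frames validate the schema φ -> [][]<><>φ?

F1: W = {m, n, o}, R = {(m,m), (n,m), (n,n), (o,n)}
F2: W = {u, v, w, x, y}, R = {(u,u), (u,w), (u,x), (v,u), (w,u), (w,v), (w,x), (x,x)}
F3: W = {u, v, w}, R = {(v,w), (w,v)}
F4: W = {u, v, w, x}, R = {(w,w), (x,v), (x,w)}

F3

This is the axiom for a generalized confluence (Geach) condition; its first-order frame correspondent is forall x forall z (x R^2 z -> exists w (x = w & z R^2 w)).
F1: fails — nR²m but no w with n=w and mR²w.
F2: fails — uR²x but no t with u=t and xR²t.
F3: condition met.
F4: fails — xR²w but no t with x=t and wR²t.
Valid on: F3.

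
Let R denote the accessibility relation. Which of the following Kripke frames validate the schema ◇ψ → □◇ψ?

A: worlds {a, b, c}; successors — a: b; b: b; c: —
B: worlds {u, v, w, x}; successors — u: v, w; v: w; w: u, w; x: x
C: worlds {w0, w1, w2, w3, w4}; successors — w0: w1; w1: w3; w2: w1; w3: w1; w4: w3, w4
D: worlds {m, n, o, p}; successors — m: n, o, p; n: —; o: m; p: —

Frame correspondent (Sahlqvist): ∀x ∀y ∀z (Rxy ∧ Rxz → Ryz) — i.e. the Euclidean property.
A: holds.
B: fails — Ruv and Ruv but not Rvv.
C: fails — Rw0w1 and Rw0w1 but not Rw1w1.
D: fails — Rmo and Rmo but not Roo.

A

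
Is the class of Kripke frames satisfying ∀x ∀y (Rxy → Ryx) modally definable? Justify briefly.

Yes — defined by p → □◇p

Yes: it is symmetry, defined by the B schema p → □◇p.
Suppose p→□◇p is valid. Take Rxy and set V(p)={x}. Then p at x, so □◇p at x, so ◇p at y, so some z with Ryz has p; z=x, i.e. Ryx.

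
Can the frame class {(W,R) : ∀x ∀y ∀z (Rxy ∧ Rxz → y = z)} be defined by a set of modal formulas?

The condition is partial functionality. A defining modal formula is ◇p → □p.

Yes — defined by ◇p → □p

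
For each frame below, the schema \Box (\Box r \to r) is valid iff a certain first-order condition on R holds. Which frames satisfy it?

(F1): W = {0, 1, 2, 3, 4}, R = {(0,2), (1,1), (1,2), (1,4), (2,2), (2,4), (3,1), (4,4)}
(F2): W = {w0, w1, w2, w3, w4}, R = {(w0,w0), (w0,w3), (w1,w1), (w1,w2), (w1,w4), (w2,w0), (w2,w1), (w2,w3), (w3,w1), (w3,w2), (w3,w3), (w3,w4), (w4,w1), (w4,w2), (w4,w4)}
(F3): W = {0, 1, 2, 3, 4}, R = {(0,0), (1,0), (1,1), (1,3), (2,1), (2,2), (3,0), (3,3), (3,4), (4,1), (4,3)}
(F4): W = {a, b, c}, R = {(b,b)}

The schema corresponds to shift-reflexivity: \forall x \forall y (Rxy \to Ryy).
(F1): ✓.
(F2): fails — Rw1w2 but not Rw2w2.
(F3): fails — R34 but not R44.
(F4): ✓.

(F1), (F4)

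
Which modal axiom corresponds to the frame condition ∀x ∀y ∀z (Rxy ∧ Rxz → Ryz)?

◇ψ → □◇ψ

The condition is the Euclidean property. The 5 schema ◇ψ → □◇ψ defines it.
Suppose ◇ψ→□◇ψ is valid. Take Rxy, Rxz and set V(ψ)={y}. Then ◇ψ at x, so □◇ψ at x, so ◇ψ at z, so some w with Rzw has ψ; w=y, i.e. Rzy. By symmetry of the argument, Ryz.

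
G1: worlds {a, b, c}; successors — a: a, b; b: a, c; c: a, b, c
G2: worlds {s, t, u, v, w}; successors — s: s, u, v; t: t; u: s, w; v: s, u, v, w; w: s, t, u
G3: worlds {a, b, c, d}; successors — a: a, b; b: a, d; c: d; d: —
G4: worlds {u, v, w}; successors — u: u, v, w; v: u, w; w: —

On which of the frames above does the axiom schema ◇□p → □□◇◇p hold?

This is the axiom for a generalized confluence (Geach) condition; its first-order frame correspondent is ∀x ∀y ∀z ((xRy ∧ xR²z) → ∃w (yRw ∧ zR²w)).
G1: satisfies the condition.
G2: fails — uRs, uR²t but no w* with sRw* and tR²w*.
G3: fails — aRa, aR²d but no w with aRw and dR²w.
G4: fails — uRu, uR²w but no t with uRt and wR²t.
Valid on: G1.

G1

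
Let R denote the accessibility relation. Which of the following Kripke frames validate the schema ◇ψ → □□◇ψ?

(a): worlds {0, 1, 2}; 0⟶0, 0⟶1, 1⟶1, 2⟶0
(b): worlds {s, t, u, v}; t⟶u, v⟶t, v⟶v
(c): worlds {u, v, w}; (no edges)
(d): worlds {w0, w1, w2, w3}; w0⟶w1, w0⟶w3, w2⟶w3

The schema corresponds to a generalized confluence (Geach) condition: ∀x ∀y ∀z ((xRy ∧ xR²z) → ∃w (y = w ∧ zRw)).
(a): fails — 0R0, 0R²1 but no w with 0=w and 1Rw.
(b): fails — vRt, vR²t but no w with t=w and tRw.
(c): satisfies the condition.
(d): satisfies the condition.
Valid on: (c), (d).

(c), (d)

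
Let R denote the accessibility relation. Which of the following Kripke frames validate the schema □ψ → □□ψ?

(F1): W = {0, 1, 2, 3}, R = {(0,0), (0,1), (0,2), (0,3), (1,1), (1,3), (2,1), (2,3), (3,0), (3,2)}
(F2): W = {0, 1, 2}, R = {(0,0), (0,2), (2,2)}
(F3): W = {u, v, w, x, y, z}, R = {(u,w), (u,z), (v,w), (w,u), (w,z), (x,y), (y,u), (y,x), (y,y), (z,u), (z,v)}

(F2)

Frame correspondent (Sahlqvist): ∀x ∀y ∀z (Rxy ∧ Ryz → Rxz) — i.e. transitivity.
(F1): fails — R32 and R23 but not R33.
(F2): satisfies the condition.
(F3): fails — Ruz and Rzv but not Ruv.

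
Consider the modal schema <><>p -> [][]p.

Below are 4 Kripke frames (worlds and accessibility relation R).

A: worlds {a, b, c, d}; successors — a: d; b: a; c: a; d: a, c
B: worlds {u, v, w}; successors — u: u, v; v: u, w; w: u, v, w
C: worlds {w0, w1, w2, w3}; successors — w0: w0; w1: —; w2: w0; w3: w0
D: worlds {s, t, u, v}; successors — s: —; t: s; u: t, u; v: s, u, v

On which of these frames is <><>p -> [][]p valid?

Frame correspondent (Sahlqvist): forall x forall y forall z ((x R^2 y & x R^2 z) -> exists w (y = w & z = w)) — i.e. a generalized confluence (Geach) condition.
A: fails — aR²a, aR²c but a ≠ c.
B: fails — uR²u, uR²v but u ≠ v.
C: ✓.
D: fails — uR²s, uR²t but s ≠ t.

C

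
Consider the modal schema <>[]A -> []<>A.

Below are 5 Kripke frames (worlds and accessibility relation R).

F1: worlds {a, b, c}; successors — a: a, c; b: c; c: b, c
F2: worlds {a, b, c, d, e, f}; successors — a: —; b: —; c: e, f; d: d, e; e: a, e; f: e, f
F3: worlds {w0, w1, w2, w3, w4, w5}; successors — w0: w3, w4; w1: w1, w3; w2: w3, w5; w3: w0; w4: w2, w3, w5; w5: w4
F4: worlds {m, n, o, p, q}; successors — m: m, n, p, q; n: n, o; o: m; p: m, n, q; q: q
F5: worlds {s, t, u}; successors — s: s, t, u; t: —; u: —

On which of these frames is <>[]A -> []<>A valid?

Frame correspondent (Sahlqvist): forall x forall y forall z (Rxy & Rxz -> exists w (Ryw & Rzw)) — i.e. convergence.
F1: condition met.
F2: fails — Ree and Rea but e and a have no common successor.
F3: fails — Rw0w4 and Rw0w3 but w4 and w3 have no common successor.
F4: fails — Rmq and Rmn but q and n have no common successor.
F5: fails — Rsu and Rsu but u and u have no common successor.
Valid on: F1.

F1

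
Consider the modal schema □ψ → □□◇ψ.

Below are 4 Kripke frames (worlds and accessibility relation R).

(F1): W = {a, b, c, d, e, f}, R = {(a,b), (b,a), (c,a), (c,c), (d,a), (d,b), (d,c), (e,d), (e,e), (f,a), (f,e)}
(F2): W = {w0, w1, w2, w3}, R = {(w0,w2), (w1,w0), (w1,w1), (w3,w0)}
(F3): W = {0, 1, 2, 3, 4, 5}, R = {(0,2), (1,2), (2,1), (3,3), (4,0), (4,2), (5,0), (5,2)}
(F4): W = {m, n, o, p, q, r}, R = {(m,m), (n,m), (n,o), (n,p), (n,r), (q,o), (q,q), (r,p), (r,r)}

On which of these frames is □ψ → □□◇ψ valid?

This is the axiom for a generalized confluence (Geach) condition; its first-order frame correspondent is ∀x ∀z (xR²z → ∃w (xRw ∧ zRw)).
(F1): fails — cR²a but no w with cRw and aRw.
(F2): fails — w1R²w0 but no w with w1Rw and w0Rw.
(F3): fails — 4R²2 but no w with 4Rw and 2Rw.
(F4): fails — nR²p but no w with nRw and pRw.

none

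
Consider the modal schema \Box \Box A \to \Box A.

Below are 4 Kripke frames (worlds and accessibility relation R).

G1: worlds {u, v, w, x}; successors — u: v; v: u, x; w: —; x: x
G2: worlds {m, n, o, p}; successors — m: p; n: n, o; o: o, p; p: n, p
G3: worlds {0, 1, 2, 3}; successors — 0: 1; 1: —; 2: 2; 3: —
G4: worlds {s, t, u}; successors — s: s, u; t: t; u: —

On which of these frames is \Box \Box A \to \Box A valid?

Frame correspondent (Sahlqvist): \forall x \forall y (Rxy \to \exists z (Rxz \wedge Rzy)) — i.e. density.
G1: fails — Ruv but no z with Ruz and Rzv.
G2: condition met.
G3: fails — R01 but no z with R0z and Rz1.
G4: condition met.
Valid on: G2, G4.

G2, G4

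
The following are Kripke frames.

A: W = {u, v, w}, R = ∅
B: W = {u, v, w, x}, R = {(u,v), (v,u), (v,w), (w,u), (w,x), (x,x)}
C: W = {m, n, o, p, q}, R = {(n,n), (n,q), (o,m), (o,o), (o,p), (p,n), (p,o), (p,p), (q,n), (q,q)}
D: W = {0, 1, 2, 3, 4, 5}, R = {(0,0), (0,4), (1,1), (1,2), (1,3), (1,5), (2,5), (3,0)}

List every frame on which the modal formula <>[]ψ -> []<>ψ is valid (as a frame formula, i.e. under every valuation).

Frame correspondent (Sahlqvist): forall x forall y forall z (Rxy & Rxz -> exists w (Ryw & Rzw)) — i.e. convergence.
A: ✓.
B: fails — Rvw and Rvu but w and u have no common successor.
C: fails — Rom and Rom but m and m have no common successor.
D: fails — R00 and R04 but 0 and 4 have no common successor.
Valid on: A.

A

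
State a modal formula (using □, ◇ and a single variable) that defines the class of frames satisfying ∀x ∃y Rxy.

□ψ → ◇ψ

The condition is seriality. The D schema □ψ → ◇ψ defines it.
Suppose □ψ→◇ψ is valid. At any x set V(ψ)=W. Then □ψ at x, so ◇ψ at x, so x has a successor.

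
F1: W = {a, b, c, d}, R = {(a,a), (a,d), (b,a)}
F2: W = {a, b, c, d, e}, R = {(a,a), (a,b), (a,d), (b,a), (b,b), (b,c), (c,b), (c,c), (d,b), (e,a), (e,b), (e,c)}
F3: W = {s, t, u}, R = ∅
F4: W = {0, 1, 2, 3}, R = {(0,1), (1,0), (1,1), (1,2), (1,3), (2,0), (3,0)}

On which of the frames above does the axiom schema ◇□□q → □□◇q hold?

This is the axiom for a generalized confluence (Geach) condition; its first-order frame correspondent is ∀x ∀y ∀z ((xRy ∧ xR²z) → ∃w (yR²w ∧ zRw)).
F1: fails — aRa, aR²d but no w with aR²w and dRw.
F2: ✓.
F3: ✓.
F4: fails — 1R2, 1R²2 but no w with 2R²w and 2Rw.

F2, F3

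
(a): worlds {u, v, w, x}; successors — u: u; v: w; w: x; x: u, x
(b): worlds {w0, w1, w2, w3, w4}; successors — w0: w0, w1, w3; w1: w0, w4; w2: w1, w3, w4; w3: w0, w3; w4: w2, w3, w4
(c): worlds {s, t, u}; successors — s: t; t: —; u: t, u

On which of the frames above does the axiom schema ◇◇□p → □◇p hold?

Frame correspondent (Sahlqvist): ∀x ∀y ∀z ((xR²y ∧ xRz) → ∃w (yRw ∧ zRw)) — i.e. a generalized confluence (Geach) condition.
(a): holds.
(b): holds.
(c): fails — uR²t, uRt but no w with tRw and tRw.
Valid on: (a), (b).

(a), (b)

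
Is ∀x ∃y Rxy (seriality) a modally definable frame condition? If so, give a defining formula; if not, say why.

This is a Sahlqvist condition; the D axiom □p → ◇p defines it.
Suppose □p→◇p is valid. At any x set V(p)=W. Then □p at x, so ◇p at x, so x has a successor.

Yes, by □p → ◇p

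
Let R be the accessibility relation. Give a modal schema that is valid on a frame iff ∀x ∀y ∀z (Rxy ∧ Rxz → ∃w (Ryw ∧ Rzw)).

◇□s → □◇s

The condition is convergence. The .2 schema ◇□s → □◇s defines it.
Suppose ◇□s→□◇s is valid. Take Rxy, Rxz and set V(s)={w : Ryw}. Then □s at y so ◇□s at x, so □◇s at x, so ◇s at z, giving w with Rzw and Ryw.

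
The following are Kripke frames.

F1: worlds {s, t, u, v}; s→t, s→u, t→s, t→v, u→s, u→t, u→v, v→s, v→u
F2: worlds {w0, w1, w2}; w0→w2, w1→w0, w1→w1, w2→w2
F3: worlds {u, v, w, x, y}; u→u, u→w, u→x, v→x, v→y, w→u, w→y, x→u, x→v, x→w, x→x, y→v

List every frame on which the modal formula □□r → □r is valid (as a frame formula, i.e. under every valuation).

Frame correspondent (Sahlqvist): ∀x ∀y (Rxy → ∃z (Rxz ∧ Rzy)) — i.e. density.
F1: fails — Rtv but no z with Rtz and Rzv.
F2: condition met.
F3: fails — Rwy but no z with Rwz and Rzy.

F2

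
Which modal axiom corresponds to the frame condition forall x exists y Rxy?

A defining formula is □ψ → ◇ψ (the D axiom).
Suppose □ψ→◇ψ is valid. At any x set V(ψ)=W. Then □ψ at x, so ◇ψ at x, so x has a successor.

□ψ → ◇ψ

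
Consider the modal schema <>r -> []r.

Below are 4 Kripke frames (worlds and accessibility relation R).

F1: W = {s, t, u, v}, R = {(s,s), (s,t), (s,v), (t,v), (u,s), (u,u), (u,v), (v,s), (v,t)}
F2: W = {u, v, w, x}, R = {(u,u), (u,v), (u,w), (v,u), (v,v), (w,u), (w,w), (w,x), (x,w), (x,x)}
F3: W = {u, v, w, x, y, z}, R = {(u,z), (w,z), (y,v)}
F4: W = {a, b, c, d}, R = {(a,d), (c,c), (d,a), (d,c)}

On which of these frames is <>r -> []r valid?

F3

The schema corresponds to partial functionality: forall x forall y forall z (Rxy & Rxz -> y = z).
F1: fails — s sees both s and t.
F2: fails — u sees both u and v.
F3: condition met.
F4: fails — d sees both a and c.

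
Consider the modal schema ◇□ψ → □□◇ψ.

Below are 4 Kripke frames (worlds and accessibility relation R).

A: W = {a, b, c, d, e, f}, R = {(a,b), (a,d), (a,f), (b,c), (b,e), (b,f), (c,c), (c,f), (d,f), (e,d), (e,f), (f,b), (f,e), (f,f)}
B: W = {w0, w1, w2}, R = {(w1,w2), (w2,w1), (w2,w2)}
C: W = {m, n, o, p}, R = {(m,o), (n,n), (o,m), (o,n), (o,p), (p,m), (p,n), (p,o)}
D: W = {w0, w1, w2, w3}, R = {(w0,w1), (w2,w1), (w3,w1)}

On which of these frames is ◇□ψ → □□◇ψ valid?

Frame correspondent (Sahlqvist): ∀x ∀y ∀z ((xRy ∧ xR²z) → ∃w (yRw ∧ zRw)) — i.e. a generalized confluence (Geach) condition.
A: ✓.
B: ✓.
C: fails — mRo, mR²m but no w with oRw and mRw.
D: ✓.

A, B, D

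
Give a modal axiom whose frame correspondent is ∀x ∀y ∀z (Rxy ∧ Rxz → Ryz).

◇ψ → □◇ψ

A defining formula is ◇ψ → □◇ψ (the 5 axiom).
Suppose ◇ψ→□◇ψ is valid. Take Rxy, Rxz and set V(ψ)={y}. Then ◇ψ at x, so □◇ψ at x, so ◇ψ at z, so some w with Rzw has ψ; w=y, i.e. Rzy. By symmetry of the argument, Ryz.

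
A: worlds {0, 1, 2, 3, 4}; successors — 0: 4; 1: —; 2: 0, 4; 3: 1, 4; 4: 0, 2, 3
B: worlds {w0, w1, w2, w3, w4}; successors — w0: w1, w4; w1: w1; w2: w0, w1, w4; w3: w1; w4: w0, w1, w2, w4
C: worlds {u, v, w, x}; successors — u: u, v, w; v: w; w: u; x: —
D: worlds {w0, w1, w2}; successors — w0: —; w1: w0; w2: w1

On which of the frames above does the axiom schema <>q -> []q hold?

D

The schema corresponds to partial functionality: forall x forall y forall z (Rxy & Rxz -> y = z).
A: fails — 2 sees both 0 and 4.
B: fails — w0 sees both w1 and w4.
C: fails — u sees both u and v.
D: satisfies the condition.
Valid on: D.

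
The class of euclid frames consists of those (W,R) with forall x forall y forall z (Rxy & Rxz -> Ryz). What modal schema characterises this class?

A defining formula is ◇p → □◇p (the 5 axiom).

◇p → □◇p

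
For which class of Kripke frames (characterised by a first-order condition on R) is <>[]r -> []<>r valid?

Convergence

Suppose ◇□r→□◇r is valid. Take Rxy, Rxz and set V(r)={w : Ryw}. Then □r at y so ◇□r at x, so □◇r at x, so ◇r at z, giving w with Rzw and Ryw.
The converse is a direct semantic check.
Frame condition: forall x forall y forall z (Rxy & Rxz -> exists w (Ryw & Rzw)).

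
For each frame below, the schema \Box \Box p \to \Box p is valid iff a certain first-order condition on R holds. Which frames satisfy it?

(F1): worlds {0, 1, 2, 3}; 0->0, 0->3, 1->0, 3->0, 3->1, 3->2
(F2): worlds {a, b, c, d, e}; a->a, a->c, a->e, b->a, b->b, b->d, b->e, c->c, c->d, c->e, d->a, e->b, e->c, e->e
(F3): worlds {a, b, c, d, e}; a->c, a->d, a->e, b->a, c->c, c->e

This is the axiom for density; its first-order frame correspondent is \forall x \forall y (Rxy \to \exists z (Rxz \wedge Rzy)).
(F1): fails — R32 but no z with R3z and Rz2.
(F2): ✓.
(F3): fails — Rba but no z with Rbz and Rza.

(F2)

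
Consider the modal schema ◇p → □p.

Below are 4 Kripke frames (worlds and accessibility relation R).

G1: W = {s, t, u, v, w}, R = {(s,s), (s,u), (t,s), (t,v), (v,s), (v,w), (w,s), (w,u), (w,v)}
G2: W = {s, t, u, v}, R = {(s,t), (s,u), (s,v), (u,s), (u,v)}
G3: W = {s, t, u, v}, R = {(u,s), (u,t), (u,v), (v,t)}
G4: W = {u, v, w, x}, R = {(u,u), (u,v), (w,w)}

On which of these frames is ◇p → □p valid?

none

Frame correspondent (Sahlqvist): ∀x ∀y ∀z (Rxy ∧ Rxz → y = z) — i.e. partial functionality.
G1: fails — s sees both s and u.
G2: fails — s sees both t and u.
G3: fails — u sees both s and t.
G4: fails — u sees both u and v.
Valid on no frame.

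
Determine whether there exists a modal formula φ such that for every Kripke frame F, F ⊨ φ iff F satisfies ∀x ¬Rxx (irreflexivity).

Not definable by any modal formula

Modal frame validity is preserved under surjective bounded morphisms.
The 4-cycle (worlds s,t,u,v with s→t→u→v→s) is irreflexive, and the map sending every world to a single reflexive point • is a surjective bounded morphism (forth: every edge maps to (•,•); back: every world has a successor). So any modal formula valid on the 4-cycle is also valid on the reflexive point, which is not irreflexive.
So no modal formula (or set of formulas) defines exactly the irreflexive frames.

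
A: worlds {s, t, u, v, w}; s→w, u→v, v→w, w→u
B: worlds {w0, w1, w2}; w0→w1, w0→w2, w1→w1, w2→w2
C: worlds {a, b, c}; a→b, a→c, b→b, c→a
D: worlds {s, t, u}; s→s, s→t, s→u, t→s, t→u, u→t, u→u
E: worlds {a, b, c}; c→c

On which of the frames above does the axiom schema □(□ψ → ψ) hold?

B, E

This is the axiom for shift-reflexivity; its first-order frame correspondent is ∀x ∀y (Rxy → Ryy).
A: fails — Ruv but not Rvv.
B: satisfies the condition.
C: fails — Rac but not Rcc.
D: fails — Rut but not Rtt.
E: satisfies the condition.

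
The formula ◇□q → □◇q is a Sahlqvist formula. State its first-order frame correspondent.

Suppose ◇□q→□◇q is valid. Take Rxy, Rxz and set V(q)={w : Ryw}. Then □q at y so ◇□q at x, so □◇q at x, so ◇q at z, giving w with Rzw and Ryw.
The converse is a direct semantic check.
So the correspondent is convergence.

Convergence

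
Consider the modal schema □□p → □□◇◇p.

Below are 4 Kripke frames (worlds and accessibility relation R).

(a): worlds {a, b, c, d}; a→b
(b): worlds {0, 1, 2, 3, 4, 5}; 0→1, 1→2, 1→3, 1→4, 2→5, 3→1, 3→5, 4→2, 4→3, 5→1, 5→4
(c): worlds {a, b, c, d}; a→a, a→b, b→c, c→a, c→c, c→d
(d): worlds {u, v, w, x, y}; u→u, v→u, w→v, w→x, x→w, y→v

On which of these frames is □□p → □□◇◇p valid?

Frame correspondent (Sahlqvist): ∀x ∀z (xR²z → ∃w (xR²w ∧ zR²w)) — i.e. a generalized confluence (Geach) condition.
(a): holds.
(b): fails — 0R²4 but no w with 0R²w and 4R²w.
(c): fails — bR²d but no w with bR²w and dR²w.
(d): fails — xR²v but no t with xR²t and vR²t.

(a)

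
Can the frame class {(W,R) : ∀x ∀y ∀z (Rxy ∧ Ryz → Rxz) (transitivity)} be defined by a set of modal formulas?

This is a Sahlqvist condition; the 4 axiom □q → □□q defines it.
Suppose □q→□□q is valid. Take Rxy, Ryz and set V(q)={w : Rxw}. Then □q at x, so □□q at x, so □q at y, so q at z, i.e. Rxz.

Yes — defined by □q → □□q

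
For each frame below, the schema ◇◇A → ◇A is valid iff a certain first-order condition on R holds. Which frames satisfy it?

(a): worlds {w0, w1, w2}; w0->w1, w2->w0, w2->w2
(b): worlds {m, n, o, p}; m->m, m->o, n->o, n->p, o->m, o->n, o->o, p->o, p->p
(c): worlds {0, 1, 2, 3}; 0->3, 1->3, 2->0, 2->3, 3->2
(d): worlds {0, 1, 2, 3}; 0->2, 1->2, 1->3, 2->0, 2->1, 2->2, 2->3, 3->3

This is the axiom for transitivity; its first-order frame correspondent is ∀x ∀y ∀z (Rxy ∧ Ryz → Rxz).
(a): fails — Rw2w0 and Rw0w1 but not Rw2w1.
(b): fails — Ron and Rnp but not Rop.
(c): fails — R32 and R23 but not R33.
(d): fails — R02 and R23 but not R03.

none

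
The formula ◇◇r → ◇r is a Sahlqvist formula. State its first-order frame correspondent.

transitivity: ∀x ∀y ∀z (Rxy ∧ Ryz → Rxz)

This is a form of the 4 axiom.
It corresponds to transitivity: ∀x ∀y ∀z (Rxy ∧ Ryz → Rxz).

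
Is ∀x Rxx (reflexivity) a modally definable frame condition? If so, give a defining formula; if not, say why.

This is a Sahlqvist condition; the T axiom □q → q defines it.
Suppose □q→q is valid. At any x set V(q)={w : Rxw}. Then □q holds at x, so q holds at x, i.e. Rxx.

Yes — defined by □q → q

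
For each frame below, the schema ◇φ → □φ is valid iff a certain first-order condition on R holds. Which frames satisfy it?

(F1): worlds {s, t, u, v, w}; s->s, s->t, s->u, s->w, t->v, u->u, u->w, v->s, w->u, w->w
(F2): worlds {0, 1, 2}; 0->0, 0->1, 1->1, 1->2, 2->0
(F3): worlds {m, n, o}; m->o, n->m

Frame correspondent (Sahlqvist): ∀x ∀y ∀z (Rxy ∧ Rxz → y = z) — i.e. partial functionality.
(F1): fails — s sees both s and t.
(F2): fails — 0 sees both 0 and 1.
(F3): condition met.

(F3)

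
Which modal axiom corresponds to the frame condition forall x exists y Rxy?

□ψ → ◇ψ

The condition is seriality. The D schema □ψ → ◇ψ defines it.
Suppose □ψ→◇ψ is valid. At any x set V(ψ)=W. Then □ψ at x, so ◇ψ at x, so x has a successor.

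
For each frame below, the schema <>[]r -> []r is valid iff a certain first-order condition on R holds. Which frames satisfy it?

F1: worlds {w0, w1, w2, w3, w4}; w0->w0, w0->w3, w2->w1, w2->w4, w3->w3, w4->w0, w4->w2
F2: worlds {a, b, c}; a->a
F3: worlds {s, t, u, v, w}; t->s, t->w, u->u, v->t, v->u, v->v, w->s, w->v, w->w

F2

The schema corresponds to the Euclidean property: forall x forall y forall z (Rxy & Rxz -> Ryz).
F1: fails — Rw0w3 and Rw0w0 but not Rw3w0.
F2: ✓.
F3: fails — Rts and Rts but not Rss.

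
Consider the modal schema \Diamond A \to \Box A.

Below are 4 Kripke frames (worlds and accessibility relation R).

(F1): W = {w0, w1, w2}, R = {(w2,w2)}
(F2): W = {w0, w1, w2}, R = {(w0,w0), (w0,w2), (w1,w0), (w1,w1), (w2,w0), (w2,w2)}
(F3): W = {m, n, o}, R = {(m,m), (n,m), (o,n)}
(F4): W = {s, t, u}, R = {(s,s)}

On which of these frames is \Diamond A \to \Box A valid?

This is the axiom for partial functionality; its first-order frame correspondent is \forall x \forall y \forall z (Rxy \wedge Rxz \to y = z).
(F1): holds.
(F2): fails — w0 sees both w0 and w2.
(F3): holds.
(F4): holds.

(F1), (F3), (F4)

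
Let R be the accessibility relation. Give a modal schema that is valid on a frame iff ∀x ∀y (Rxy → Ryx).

The condition is symmetry. The B schema s → □◇s defines it.

s → □◇s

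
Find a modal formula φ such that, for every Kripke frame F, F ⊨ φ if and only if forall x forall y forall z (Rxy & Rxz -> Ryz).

◇r → □◇r

This is the Euclidean property; the standard corresponding axiom is 5: ◇r → □◇r.
Suppose ◇r→□◇r is valid. Take Rxy, Rxz and set V(r)={y}. Then ◇r at x, so □◇r at x, so ◇r at z, so some w with Rzw has r; w=y, i.e. Rzy. By symmetry of the argument, Ryz.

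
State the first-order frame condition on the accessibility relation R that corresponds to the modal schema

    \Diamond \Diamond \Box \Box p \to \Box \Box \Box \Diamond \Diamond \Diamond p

\forall x \forall y \forall z ((x R^2 y \wedge x R^3 z) \to \exists w (y R^2 w \wedge z R^3 w))

This is a Sahlqvist (Geach-type) schema ◇^2□^2p → □^3◇^3p.
Minimal-valuation argument: fix x; take any y with xR^2y and any z with xR^3z. Set V(p) to the set of worlds R-reachable from y in exactly 2 steps. Then □^2p holds at y, so the antecedent holds at x; validity forces ◇^3p at z, giving a w with zR^3w and yR^2w.
First-order correspondent: \forall x \forall y \forall z ((x R^2 y \wedge x R^3 z) \to \exists w (y R^2 w \wedge z R^3 w)).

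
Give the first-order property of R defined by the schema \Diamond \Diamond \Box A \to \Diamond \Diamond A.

This is a Sahlqvist (Geach-type) schema ◇^2□^1A → □^0◇^2A.
First-order correspondent: \forall x \forall y (x R^2 y \to \exists w (yRw \wedge x R^2 w)).

\forall x \forall y (x R^2 y \to \exists w (yRw \wedge x R^2 w))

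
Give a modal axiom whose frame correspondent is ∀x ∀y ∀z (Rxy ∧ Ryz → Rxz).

□ψ → □□ψ

The condition is transitivity. The 4 schema □ψ → □□ψ defines it.
Suppose □ψ→□□ψ is valid. Take Rxy, Ryz and set V(ψ)={w : Rxw}. Then □ψ at x, so □□ψ at x, so □ψ at y, so ψ at z, i.e. Rxz.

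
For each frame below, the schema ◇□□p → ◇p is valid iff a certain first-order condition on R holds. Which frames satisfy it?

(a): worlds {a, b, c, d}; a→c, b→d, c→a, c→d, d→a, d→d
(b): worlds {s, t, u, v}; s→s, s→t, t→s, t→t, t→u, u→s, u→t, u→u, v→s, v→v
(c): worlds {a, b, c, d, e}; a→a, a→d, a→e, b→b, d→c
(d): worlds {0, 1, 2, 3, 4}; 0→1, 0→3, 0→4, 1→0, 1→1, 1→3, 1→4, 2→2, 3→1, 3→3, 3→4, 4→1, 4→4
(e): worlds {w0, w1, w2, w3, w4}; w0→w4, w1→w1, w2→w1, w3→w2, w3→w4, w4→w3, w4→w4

Frame correspondent (Sahlqvist): ∀x ∀y (xRy → ∃w (yR²w ∧ xRw)) — i.e. a generalized confluence (Geach) condition.
(a): condition met.
(b): condition met.
(c): fails — aRd but no w with dR²w and aRw.
(d): condition met.
(e): fails — w3Rw2 but no w with w2R²w and w3Rw.
Valid on: (a), (b), (d).

(a), (b), (d)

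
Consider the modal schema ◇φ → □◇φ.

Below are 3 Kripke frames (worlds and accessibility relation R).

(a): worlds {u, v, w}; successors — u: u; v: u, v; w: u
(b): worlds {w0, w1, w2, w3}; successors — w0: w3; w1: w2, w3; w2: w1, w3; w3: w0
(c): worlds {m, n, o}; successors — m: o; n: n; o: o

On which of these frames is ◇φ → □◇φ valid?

(c)

Frame correspondent (Sahlqvist): ∀x ∀y ∀z (Rxy ∧ Rxz → Ryz) — i.e. the Euclidean property.
(a): fails — Rvu and Rvv but not Ruv.
(b): fails — Rw0w3 and Rw0w3 but not Rw3w3.
(c): condition met.
Valid on: (c).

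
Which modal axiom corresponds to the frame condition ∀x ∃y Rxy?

□q → ◇q

This is seriality; the standard corresponding axiom is D: □q → ◇q.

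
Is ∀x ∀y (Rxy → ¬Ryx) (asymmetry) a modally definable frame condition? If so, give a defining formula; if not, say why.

Not modally definable

Modal frame validity is preserved under surjective bounded morphisms.
The 4-cycle (worlds 0,1,2,3 with 0→1→2→3→0) is asymmetric. Mapping every world to a single reflexive point • is a surjective bounded morphism, and the reflexive point is not asymmetric (R•• but asymmetry requires ¬R••).
Hence asymmetry is not modally definable.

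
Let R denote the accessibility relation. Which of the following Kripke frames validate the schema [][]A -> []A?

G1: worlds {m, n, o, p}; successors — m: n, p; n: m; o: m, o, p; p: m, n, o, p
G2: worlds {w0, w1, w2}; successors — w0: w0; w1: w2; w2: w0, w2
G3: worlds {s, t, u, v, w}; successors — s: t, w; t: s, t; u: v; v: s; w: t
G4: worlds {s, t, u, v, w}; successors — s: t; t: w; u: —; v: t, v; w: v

G2

The schema corresponds to density: forall x forall y (Rxy -> exists z (Rxz & Rzy)).
G1: fails — Rnm but no z with Rnz and Rzm.
G2: holds.
G3: fails — Ruv but no z with Ruz and Rzv.
G4: fails — Rtw but no z with Rtz and Rzw.
Valid on: G2.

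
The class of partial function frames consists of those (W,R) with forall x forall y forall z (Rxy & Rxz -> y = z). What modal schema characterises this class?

This is partial functionality; the standard corresponding axiom is CD: ◇ψ → □ψ.
Suppose ◇ψ→□ψ is valid. Take Rxy, Rxz and set V(ψ)={y}. Then ◇ψ at x, so □ψ at x, so ψ at z, i.e. z=y.

◇ψ → □ψ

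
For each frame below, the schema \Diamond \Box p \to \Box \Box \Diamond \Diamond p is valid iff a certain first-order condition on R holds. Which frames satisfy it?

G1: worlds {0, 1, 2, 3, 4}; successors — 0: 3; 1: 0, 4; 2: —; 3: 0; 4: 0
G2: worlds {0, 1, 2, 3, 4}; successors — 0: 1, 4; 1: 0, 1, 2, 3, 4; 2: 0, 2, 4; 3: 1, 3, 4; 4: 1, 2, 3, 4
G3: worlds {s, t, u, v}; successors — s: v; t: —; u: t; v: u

The schema corresponds to a generalized confluence (Geach) condition: \forall x \forall y \forall z ((xRy \wedge x R^2 z) \to \exists w (yRw \wedge z R^2 w)).
G1: fails — 1R0, 1R²0 but no w with 0Rw and 0R²w.
G2: ✓.
G3: fails — sRv, sR²u but no w with vRw and uR²w.
Valid on: G2.

G2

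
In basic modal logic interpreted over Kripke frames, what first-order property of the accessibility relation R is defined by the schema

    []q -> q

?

Suppose □q→q is valid. At any x set V(q)={w : Rxw}. Then □q holds at x, so q holds at x, i.e. Rxx.
Conversely, any frame satisfying forall x Rxx validates the schema.
Frame condition: forall x Rxx.

reflexivity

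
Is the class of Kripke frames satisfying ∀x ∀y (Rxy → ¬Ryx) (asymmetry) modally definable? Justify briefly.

Modal frame validity is preserved under surjective bounded morphisms.
The 3-cycle (worlds w0,w1,w2 with w0→w1→w2→w0) is asymmetric. Mapping every world to a single reflexive point • is a surjective bounded morphism, and the reflexive point is not asymmetric (R•• but asymmetry requires ¬R••).
So no modal formula (or set of formulas) defines exactly the asymmetric frames.

No — not modally definable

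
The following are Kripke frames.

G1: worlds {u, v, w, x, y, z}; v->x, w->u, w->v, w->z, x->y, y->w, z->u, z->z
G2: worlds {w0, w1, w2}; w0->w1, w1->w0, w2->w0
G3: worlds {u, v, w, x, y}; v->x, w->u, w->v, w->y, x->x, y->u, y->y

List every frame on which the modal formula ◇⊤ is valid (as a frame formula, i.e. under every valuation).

The schema corresponds to seriality: ∀x ∃y Rxy.
G1: fails — world u has no successor.
G2: satisfies the condition.
G3: fails — world u has no successor.

G2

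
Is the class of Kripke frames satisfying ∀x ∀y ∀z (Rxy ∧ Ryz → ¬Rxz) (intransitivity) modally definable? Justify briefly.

Not definable by any modal formula

If a class were modally definable it would be closed under surjective bounded morphisms (Goldblatt–Thomason).
The 3-cycle (worlds w0,w1,w2 with w0→w1→w2→w0) is intransitive. Mapping every world to a single reflexive point • is a surjective bounded morphism; the reflexive point is not intransitive (R••∧R•• but R••).
Hence intransitivity is not modally definable.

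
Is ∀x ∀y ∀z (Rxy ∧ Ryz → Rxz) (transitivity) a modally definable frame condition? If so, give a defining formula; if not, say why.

Yes — defined by □r → □□r

This is a Sahlqvist condition; the 4 axiom □r → □□r defines it.
Suppose □r→□□r is valid. Take Rxy, Ryz and set V(r)={w : Rxw}. Then □r at x, so □□r at x, so □r at y, so r at z, i.e. Rxz.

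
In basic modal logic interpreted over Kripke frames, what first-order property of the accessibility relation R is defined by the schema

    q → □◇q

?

symmetry

This schema is the B axiom.
Its frame correspondent is symmetry — ∀x ∀y (Rxy → Ryx).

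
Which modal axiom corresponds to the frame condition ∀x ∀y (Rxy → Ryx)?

This is symmetry; the standard corresponding axiom is B: ψ → □◇ψ.
Suppose ψ→□◇ψ is valid. Take Rxy and set V(ψ)={x}. Then ψ at x, so □◇ψ at x, so ◇ψ at y, so some z with Ryz has ψ; z=x, i.e. Ryx.

ψ → □◇ψ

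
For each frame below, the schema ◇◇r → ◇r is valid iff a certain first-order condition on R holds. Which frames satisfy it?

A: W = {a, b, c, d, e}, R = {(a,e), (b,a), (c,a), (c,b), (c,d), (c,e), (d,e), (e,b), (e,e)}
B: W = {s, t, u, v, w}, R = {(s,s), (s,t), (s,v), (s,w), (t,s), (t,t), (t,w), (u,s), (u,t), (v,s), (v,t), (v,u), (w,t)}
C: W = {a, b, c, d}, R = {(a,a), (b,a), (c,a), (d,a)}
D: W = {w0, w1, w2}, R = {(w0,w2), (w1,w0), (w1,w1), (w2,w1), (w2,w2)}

Frame correspondent (Sahlqvist): ∀x ∀y ∀z (Rxy ∧ Ryz → Rxz) — i.e. transitivity.
A: fails — Reb and Rba but not Rea.
B: fails — Rwt and Rts but not Rws.
C: holds.
D: fails — Rw1w0 and Rw0w2 but not Rw1w2.

C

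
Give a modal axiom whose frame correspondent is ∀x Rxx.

□ψ → ψ

This is reflexivity; the standard corresponding axiom is T: □ψ → ψ.
Suppose □ψ→ψ is valid. At any x set V(ψ)={w : Rxw}. Then □ψ holds at x, so ψ holds at x, i.e. Rxx.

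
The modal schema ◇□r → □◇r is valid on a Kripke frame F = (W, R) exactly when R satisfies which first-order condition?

This is the .2 axiom.
Its frame correspondent is convergence — ∀x ∀y ∀z (Rxy ∧ Rxz → ∃w (Ryw ∧ Rzw)).

convergence: ∀x ∀y ∀z (Rxy ∧ Rxz → ∃w (Ryw ∧ Rzw))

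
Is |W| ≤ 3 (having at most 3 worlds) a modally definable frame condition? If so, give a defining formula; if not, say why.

Not definable by any modal formula

Modal frame validity is preserved under disjoint unions.
Any modal formula valid on each of 4 disjoint one-world frames is valid on their disjoint union (validity is preserved under disjoint unions). Each one-world frame has |W|=1≤3, but the union has |W|=4.
So the class is not modally definable.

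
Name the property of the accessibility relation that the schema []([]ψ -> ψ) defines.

shift-reflexivity

Suppose □(□ψ→ψ) is valid. Take Rxy and set V(ψ)={w : Ryw}. Then at y, □ψ holds; since □(□ψ→ψ) at x, □ψ→ψ at y, so ψ at y, i.e. Ryy.
The converse is a direct semantic check.
So the correspondent is shift-reflexivity.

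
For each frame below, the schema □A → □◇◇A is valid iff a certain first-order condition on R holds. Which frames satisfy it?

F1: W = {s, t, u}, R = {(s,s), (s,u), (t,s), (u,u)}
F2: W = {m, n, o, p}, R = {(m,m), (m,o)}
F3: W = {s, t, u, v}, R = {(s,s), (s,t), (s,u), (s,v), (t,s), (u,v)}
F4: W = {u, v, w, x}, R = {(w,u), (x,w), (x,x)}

F1

The schema corresponds to a generalized confluence (Geach) condition: ∀x ∀z (xRz → ∃w (xRw ∧ zR²w)).
F1: satisfies the condition.
F2: fails — mRo but no w with mRw and oR²w.
F3: fails — sRu but no w with sRw and uR²w.
F4: fails — wRu but no t with wRt and uR²t.
Valid on: F1.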